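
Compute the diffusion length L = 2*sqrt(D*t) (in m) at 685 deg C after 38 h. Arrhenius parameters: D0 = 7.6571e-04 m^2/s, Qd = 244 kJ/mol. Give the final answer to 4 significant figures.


Step 1: D = D0 * exp(-Qd/(R*T))
T = 958.15 K
D = 7.6571e-04 * exp(-244e3 / (8.314 * 958.15)) = 3.81633e-17 m^2/s
Step 2: L = 2*sqrt(D*t)
t = 38 h = 136800 s
L = 2*sqrt(3.81633e-17 * 136800) = 4.57e-06 m


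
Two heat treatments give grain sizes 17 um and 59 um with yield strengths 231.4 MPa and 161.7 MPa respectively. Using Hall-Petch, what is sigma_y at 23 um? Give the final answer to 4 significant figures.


sigma_y = sigma0 + k / sqrt(d)
1/sqrt(d1) = 1/sqrt(1.7e-05) = 242.536;  1/sqrt(d2) = 130.189
k = (sigma1 - sigma2) / (1/sqrt(d1) - 1/sqrt(d2)) = (231.4 - 161.7) / (242.536 - 130.189) = 0.620401 MPa*m^0.5
sigma0 = sigma1 - k/sqrt(d1) = 231.4 - 0.620401*242.536 = 80.9307 MPa
sigma_y(d3) = 80.9307 + 0.620401 / sqrt(2.3e-05) = 210.3 MPa


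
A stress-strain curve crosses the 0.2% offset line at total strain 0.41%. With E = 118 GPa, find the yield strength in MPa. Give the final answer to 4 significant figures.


Offset strain = 0.002
Elastic strain at yield = total_strain - offset = 4.1e-03 - 0.002 = 2.1e-03
sigma_y = E * elastic_strain = 118000 * 2.1e-03
sigma_y = 247.8 MPa


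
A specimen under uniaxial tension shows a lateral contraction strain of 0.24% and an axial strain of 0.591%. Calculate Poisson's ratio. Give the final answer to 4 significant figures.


nu = -epsilon_lat / epsilon_axial
Lateral strain is contraction (negative), so using magnitudes:
nu = 0.24 / 0.591
nu = 0.4061


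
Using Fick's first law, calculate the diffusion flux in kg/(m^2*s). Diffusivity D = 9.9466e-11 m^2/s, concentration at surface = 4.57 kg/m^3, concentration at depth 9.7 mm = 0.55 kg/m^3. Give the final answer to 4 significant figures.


J = -D * (dC/dx) = D * (C1 - C2) / dx
J = 9.9466e-11 * (4.57 - 0.55) / 9.7e-03
J = 4.122e-08 kg/(m^2*s)


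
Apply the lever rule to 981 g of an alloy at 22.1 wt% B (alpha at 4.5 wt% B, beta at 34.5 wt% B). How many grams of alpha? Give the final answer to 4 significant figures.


f_alpha = (C_beta - C0) / (C_beta - C_alpha)
f_alpha = (34.5 - 22.1) / (34.5 - 4.5) = 0.413333
m_alpha = f_alpha * m_total = 0.413333 * 981 = 405.5 g


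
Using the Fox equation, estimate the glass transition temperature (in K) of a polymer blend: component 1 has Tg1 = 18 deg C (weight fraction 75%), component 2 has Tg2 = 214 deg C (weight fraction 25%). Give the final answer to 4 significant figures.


1/Tg = w1/Tg1 + w2/Tg2 (in Kelvin)
Tg1 = 291.15 K, Tg2 = 487.15 K
1/Tg = 0.75/291.15 + 0.25/487.15
Tg = 323.7 K


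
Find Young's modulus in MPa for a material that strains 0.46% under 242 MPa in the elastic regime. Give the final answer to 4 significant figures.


E = sigma / epsilon
epsilon = 0.46% = 4.6e-03
E = 242 / 4.6e-03
E = 52610 MPa


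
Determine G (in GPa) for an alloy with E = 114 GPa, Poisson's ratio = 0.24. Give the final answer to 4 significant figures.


G = E / (2*(1+nu))
G = 114 / (2*(1+0.24))
G = 45.97 GPa


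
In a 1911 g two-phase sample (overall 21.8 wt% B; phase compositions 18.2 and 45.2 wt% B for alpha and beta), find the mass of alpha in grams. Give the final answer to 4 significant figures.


f_alpha = (C_beta - C0) / (C_beta - C_alpha)
f_alpha = (45.2 - 21.8) / (45.2 - 18.2) = 0.866667
m_alpha = f_alpha * m_total = 0.866667 * 1911 = 1656 g


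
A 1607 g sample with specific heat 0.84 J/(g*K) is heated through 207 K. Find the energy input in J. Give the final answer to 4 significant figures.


Q = m * cp * dT
Q = 1607 * 0.84 * 207
Q = 279400 J


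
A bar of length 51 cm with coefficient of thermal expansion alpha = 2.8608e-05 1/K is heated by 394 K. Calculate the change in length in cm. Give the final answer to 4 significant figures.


dL = L0 * alpha * dT
dL = 51 * 2.8608e-05 * 394
dL = 0.5748 cm


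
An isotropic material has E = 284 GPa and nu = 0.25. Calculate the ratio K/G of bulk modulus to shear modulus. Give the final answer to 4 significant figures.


G = E / (2*(1+nu))
G = 284 / (2*(1+0.25)) = 113.6 GPa
K = E / (3*(1-2*nu))
K = 284 / (3*(1-2*0.25)) = 189.333 GPa
K/G = 189.333 / 113.6 = 1.667


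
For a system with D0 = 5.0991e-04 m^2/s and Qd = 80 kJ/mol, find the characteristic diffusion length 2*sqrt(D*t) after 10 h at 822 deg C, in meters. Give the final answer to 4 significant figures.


Step 1: D = D0 * exp(-Qd/(R*T))
T = 1095.15 K
D = 5.0991e-04 * exp(-80e3 / (8.314 * 1095.15)) = 7.792e-08 m^2/s
Step 2: L = 2*sqrt(D*t)
t = 10 h = 36000 s
L = 2*sqrt(7.792e-08 * 36000) = 0.1059 m


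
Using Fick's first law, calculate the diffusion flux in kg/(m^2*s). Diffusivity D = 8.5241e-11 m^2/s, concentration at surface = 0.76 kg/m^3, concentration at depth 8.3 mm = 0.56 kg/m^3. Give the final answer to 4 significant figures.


J = -D * (dC/dx) = D * (C1 - C2) / dx
J = 8.5241e-11 * (0.76 - 0.56) / 8.3e-03
J = 2.054e-09 kg/(m^2*s)


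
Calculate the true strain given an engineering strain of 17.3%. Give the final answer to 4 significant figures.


epsilon_true = ln(1 + epsilon_eng)
epsilon_true = ln(1 + 0.173)
epsilon_true = 0.1596


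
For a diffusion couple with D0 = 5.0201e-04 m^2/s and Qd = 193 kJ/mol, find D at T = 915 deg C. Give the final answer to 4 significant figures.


D = D0 * exp(-Qd / (R*T))
T = 1188.15 K
D = 5.0201e-04 * exp(-193e3 / (8.314 * 1188.15))
D = 1.643e-12 m^2/s


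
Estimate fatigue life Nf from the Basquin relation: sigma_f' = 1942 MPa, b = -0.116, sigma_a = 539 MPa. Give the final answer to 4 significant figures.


sigma_a = sigma_f' * (2*Nf)^b
2*Nf = (sigma_a / sigma_f')^(1/b)
2*Nf = (539 / 1942)^(1/-0.116)
2*Nf = 62921.2
Nf = 31460 cycles


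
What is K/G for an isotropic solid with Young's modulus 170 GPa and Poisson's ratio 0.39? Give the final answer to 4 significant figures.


G = E / (2*(1+nu))
G = 170 / (2*(1+0.39)) = 61.1511 GPa
K = E / (3*(1-2*nu))
K = 170 / (3*(1-2*0.39)) = 257.576 GPa
K/G = 257.576 / 61.1511 = 4.212


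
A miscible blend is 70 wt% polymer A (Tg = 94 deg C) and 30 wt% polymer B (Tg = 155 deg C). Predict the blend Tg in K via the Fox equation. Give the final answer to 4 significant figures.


1/Tg = w1/Tg1 + w2/Tg2 (in Kelvin)
Tg1 = 367.15 K, Tg2 = 428.15 K
1/Tg = 0.7/367.15 + 0.3/428.15
Tg = 383.5 K


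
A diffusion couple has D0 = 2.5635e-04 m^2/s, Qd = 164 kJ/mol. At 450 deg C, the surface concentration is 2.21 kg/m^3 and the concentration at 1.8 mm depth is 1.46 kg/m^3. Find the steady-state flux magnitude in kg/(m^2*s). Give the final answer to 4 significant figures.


Step 1: D = D0 * exp(-Qd/(R*T))
T = 450 + 273.15 = 723.15 K
D = 2.5635e-04 * exp(-164e3 / (8.314 * 723.15)) = 3.65041e-16 m^2/s
Step 2: J = D * (C1 - C2) / dx
J = 3.65041e-16 * (2.21 - 1.46) / 1.8e-03
J = 1.521e-13 kg/(m^2*s)


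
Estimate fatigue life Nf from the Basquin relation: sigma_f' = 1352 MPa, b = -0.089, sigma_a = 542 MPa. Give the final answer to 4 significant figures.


sigma_a = sigma_f' * (2*Nf)^b
2*Nf = (sigma_a / sigma_f')^(1/b)
2*Nf = (542 / 1352)^(1/-0.089)
2*Nf = 28868.2
Nf = 14430 cycles


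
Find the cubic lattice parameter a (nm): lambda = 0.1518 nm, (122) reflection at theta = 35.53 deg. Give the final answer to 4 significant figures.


d = lambda / (2*sin(theta))
d = 0.1518 / (2*sin(35.53 deg))
d = 0.130608 nm
a = d * sqrt(h^2+k^2+l^2) = 0.130608 * sqrt(9)
a = 0.3918 nm


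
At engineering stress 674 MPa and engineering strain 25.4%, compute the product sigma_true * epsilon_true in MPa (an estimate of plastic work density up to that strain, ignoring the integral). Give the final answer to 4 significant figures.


sigma_true = sigma_eng * (1 + epsilon_eng)
sigma_true = 674 * (1 + 0.254) = 845.196 MPa
epsilon_true = ln(1 + epsilon_eng)
epsilon_true = ln(1 + 0.254) = 0.226338
sigma_true * epsilon_true = 845.196 * 0.226338 = 191.3 MPa


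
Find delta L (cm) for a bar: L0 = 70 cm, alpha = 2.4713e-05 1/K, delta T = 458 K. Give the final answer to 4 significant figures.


dL = L0 * alpha * dT
dL = 70 * 2.4713e-05 * 458
dL = 0.7923 cm


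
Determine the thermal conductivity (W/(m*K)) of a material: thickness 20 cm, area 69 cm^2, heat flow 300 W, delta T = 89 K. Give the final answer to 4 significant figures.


k = Q*L / (A*dT)
L = 0.2 m, A = 6.9e-03 m^2
k = 300 * 0.2 / (6.9e-03 * 89)
k = 97.7 W/(m*K)


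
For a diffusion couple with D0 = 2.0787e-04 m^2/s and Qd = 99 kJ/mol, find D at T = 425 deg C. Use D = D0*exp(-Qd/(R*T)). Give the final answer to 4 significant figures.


D = D0 * exp(-Qd / (R*T))
T = 698.15 K
D = 2.0787e-04 * exp(-99e3 / (8.314 * 698.15))
D = 8.137e-12 m^2/s


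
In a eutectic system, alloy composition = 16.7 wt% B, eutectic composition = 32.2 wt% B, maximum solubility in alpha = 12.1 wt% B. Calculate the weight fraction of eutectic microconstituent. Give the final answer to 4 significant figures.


f_primary = (C_e - C0) / (C_e - C_alpha_max)
f_primary = (32.2 - 16.7) / (32.2 - 12.1)
f_primary = 0.771144
f_eutectic = 1 - 0.771144 = 0.2289


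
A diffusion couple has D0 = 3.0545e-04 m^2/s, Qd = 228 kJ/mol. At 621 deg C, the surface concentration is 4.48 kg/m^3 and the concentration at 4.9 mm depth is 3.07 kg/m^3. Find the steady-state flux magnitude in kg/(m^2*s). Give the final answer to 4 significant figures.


Step 1: D = D0 * exp(-Qd/(R*T))
T = 621 + 273.15 = 894.15 K
D = 3.0545e-04 * exp(-228e3 / (8.314 * 894.15)) = 1.46254e-17 m^2/s
Step 2: J = D * (C1 - C2) / dx
J = 1.46254e-17 * (4.48 - 3.07) / 4.9e-03
J = 4.209e-15 kg/(m^2*s)


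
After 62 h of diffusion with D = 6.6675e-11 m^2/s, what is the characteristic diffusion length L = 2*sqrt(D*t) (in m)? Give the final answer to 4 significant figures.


t = 62 hr = 223200 s
Diffusion length = 2*sqrt(D*t)
= 2*sqrt(6.6675e-11 * 223200)
= 7.715e-03 m


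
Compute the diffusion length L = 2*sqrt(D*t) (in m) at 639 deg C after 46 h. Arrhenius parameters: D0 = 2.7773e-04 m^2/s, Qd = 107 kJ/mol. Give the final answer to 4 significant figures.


Step 1: D = D0 * exp(-Qd/(R*T))
T = 912.15 K
D = 2.7773e-04 * exp(-107e3 / (8.314 * 912.15)) = 2.07016e-10 m^2/s
Step 2: L = 2*sqrt(D*t)
t = 46 h = 165600 s
L = 2*sqrt(2.07016e-10 * 165600) = 0.01171 m


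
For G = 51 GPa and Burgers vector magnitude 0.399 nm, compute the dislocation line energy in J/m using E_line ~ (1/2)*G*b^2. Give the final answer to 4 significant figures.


E = G*b^2/2
b = 0.399 nm = 3.99e-10 m
G = 51 GPa = 5.1e+10 Pa
E = 0.5 * 5.1e+10 * (3.99e-10)^2
E = 4.06e-09 J/m


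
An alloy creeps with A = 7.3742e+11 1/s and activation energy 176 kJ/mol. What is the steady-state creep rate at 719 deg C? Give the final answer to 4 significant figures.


rate = A * exp(-Q / (R*T))
T = 719 + 273.15 = 992.15 K
rate = 7.3742e+11 * exp(-176e3 / (8.314 * 992.15))
rate = 399.3 1/s


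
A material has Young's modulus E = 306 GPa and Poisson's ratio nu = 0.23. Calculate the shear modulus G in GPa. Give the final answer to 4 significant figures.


G = E / (2*(1+nu))
G = 306 / (2*(1+0.23))
G = 124.4 GPa


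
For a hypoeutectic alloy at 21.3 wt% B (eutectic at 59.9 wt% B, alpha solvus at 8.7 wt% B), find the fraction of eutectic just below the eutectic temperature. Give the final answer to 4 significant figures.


f_primary = (C_e - C0) / (C_e - C_alpha_max)
f_primary = (59.9 - 21.3) / (59.9 - 8.7)
f_primary = 0.753906
f_eutectic = 1 - 0.753906 = 0.2461


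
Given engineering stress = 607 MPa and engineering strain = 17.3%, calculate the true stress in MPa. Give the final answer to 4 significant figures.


sigma_true = sigma_eng * (1 + epsilon_eng)
sigma_true = 607 * (1 + 0.173)
sigma_true = 712 MPa


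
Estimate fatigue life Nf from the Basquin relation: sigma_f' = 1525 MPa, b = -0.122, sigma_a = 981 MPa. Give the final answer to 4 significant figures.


sigma_a = sigma_f' * (2*Nf)^b
2*Nf = (sigma_a / sigma_f')^(1/b)
2*Nf = (981 / 1525)^(1/-0.122)
2*Nf = 37.1962
Nf = 18.6 cycles


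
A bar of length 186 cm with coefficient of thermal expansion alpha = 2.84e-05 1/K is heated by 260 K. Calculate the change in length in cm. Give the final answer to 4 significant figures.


dL = L0 * alpha * dT
dL = 186 * 2.84e-05 * 260
dL = 1.373 cm


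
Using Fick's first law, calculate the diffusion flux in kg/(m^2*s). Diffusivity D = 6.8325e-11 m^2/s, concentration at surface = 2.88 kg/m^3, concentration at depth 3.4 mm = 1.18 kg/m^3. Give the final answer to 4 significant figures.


J = -D * (dC/dx) = D * (C1 - C2) / dx
J = 6.8325e-11 * (2.88 - 1.18) / 3.4e-03
J = 3.416e-08 kg/(m^2*s)


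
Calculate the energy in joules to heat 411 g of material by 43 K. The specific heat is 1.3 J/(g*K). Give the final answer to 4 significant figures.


Q = m * cp * dT
Q = 411 * 1.3 * 43
Q = 22970 J


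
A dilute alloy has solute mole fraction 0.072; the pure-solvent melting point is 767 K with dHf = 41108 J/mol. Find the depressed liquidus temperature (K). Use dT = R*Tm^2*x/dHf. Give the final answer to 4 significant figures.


dT = R*Tm^2*x / dHf
dT = 8.314 * 767^2 * 0.072 / 41108
dT = 8.56657 K
T_new = 767 - 8.56657 = 758.4 K


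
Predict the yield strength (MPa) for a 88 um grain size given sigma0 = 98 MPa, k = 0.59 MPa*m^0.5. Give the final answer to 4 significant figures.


sigma_y = sigma0 + k / sqrt(d)
d = 88 um = 8.8e-05 m
sigma_y = 98 + 0.59 / sqrt(8.8e-05)
sigma_y = 160.9 MPa


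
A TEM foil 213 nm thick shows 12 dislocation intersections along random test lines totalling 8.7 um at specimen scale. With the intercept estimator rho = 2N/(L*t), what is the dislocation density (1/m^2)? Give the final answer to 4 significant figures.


rho = 2N / (L * t)
L = 8.7 um = 8.7e-06 m, t = 213 nm = 2.13e-07 m
rho = 2 * 12 / (8.7e-06 * 2.13e-07)
rho = 1.295e+13 1/m^2


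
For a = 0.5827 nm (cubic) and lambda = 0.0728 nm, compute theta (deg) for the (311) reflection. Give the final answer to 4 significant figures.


d = a / sqrt(h^2+k^2+l^2)
d = 0.5827 / sqrt(11) = 0.175691 nm
lambda = 2*d*sin(theta)  =>  sin(theta) = lambda / (2*d)
sin(theta) = 0.0728 / (2 * 0.175691) = 0.207182
theta = 11.96 deg


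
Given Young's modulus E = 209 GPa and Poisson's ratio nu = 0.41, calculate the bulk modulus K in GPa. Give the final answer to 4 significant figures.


K = E / (3*(1-2*nu))
K = 209 / (3*(1-2*0.41))
K = 387 GPa


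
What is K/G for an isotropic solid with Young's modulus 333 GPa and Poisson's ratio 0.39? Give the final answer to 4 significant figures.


G = E / (2*(1+nu))
G = 333 / (2*(1+0.39)) = 119.784 GPa
K = E / (3*(1-2*nu))
K = 333 / (3*(1-2*0.39)) = 504.545 GPa
K/G = 504.545 / 119.784 = 4.212


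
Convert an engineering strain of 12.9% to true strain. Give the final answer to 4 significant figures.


epsilon_true = ln(1 + epsilon_eng)
epsilon_true = ln(1 + 0.129)
epsilon_true = 0.1213


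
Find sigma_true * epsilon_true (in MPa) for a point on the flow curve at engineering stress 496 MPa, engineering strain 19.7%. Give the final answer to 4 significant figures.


sigma_true = sigma_eng * (1 + epsilon_eng)
sigma_true = 496 * (1 + 0.197) = 593.712 MPa
epsilon_true = ln(1 + epsilon_eng)
epsilon_true = ln(1 + 0.197) = 0.179818
sigma_true * epsilon_true = 593.712 * 0.179818 = 106.8 MPa


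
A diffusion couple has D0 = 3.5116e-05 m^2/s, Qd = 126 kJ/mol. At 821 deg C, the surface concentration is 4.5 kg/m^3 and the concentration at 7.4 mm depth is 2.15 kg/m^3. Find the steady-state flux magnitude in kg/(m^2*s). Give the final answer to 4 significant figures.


Step 1: D = D0 * exp(-Qd/(R*T))
T = 821 + 273.15 = 1094.15 K
D = 3.5116e-05 * exp(-126e3 / (8.314 * 1094.15)) = 3.38889e-11 m^2/s
Step 2: J = D * (C1 - C2) / dx
J = 3.38889e-11 * (4.5 - 2.15) / 7.4e-03
J = 1.076e-08 kg/(m^2*s)


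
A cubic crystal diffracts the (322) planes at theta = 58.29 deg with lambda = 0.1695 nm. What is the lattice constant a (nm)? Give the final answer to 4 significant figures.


d = lambda / (2*sin(theta))
d = 0.1695 / (2*sin(58.29 deg))
d = 0.0996216 nm
a = d * sqrt(h^2+k^2+l^2) = 0.0996216 * sqrt(17)
a = 0.4108 nm


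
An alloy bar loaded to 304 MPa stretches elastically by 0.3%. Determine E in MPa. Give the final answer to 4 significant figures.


E = sigma / epsilon
epsilon = 0.3% = 3e-03
E = 304 / 3e-03
E = 101300 MPa


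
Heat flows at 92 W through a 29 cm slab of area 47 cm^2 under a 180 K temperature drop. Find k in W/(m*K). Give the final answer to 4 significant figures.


k = Q*L / (A*dT)
L = 0.29 m, A = 4.7e-03 m^2
k = 92 * 0.29 / (4.7e-03 * 180)
k = 31.54 W/(m*K)


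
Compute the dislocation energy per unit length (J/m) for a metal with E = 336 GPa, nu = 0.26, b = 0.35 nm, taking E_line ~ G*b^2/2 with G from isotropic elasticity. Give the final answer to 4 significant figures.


Step 1: G = E / (2*(1+nu))
G = 336 / (2*(1+0.26)) = 133.333 GPa = 1.33333e+11 Pa
Step 2: E_line = G*b^2/2
b = 0.35 nm = 3.5e-10 m
E_line = 0.5 * 1.33333e+11 * (3.5e-10)^2 = 8.167e-09 J/m


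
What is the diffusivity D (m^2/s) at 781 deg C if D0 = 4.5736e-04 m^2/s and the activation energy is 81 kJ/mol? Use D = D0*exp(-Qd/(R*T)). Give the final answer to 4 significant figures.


D = D0 * exp(-Qd / (R*T))
T = 1054.15 K
D = 4.5736e-04 * exp(-81e3 / (8.314 * 1054.15))
D = 4.43e-08 m^2/s


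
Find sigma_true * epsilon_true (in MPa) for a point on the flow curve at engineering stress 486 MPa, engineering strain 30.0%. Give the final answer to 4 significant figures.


sigma_true = sigma_eng * (1 + epsilon_eng)
sigma_true = 486 * (1 + 0.3) = 631.8 MPa
epsilon_true = ln(1 + epsilon_eng)
epsilon_true = ln(1 + 0.3) = 0.262364
sigma_true * epsilon_true = 631.8 * 0.262364 = 165.8 MPa


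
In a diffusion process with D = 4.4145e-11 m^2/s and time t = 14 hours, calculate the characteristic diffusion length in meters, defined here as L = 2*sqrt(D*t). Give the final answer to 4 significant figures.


t = 14 hr = 50400 s
Diffusion length = 2*sqrt(D*t)
= 2*sqrt(4.4145e-11 * 50400)
= 2.983e-03 m


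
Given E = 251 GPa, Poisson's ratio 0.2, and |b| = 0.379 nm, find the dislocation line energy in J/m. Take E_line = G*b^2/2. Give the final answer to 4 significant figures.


Step 1: G = E / (2*(1+nu))
G = 251 / (2*(1+0.2)) = 104.583 GPa = 1.04583e+11 Pa
Step 2: E_line = G*b^2/2
b = 0.379 nm = 3.79e-10 m
E_line = 0.5 * 1.04583e+11 * (3.79e-10)^2 = 7.511e-09 J/m


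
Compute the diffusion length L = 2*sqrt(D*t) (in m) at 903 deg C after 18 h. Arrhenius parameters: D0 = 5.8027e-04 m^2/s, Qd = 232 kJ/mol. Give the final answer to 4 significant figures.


Step 1: D = D0 * exp(-Qd/(R*T))
T = 1176.15 K
D = 5.8027e-04 * exp(-232e3 / (8.314 * 1176.15)) = 2.88257e-14 m^2/s
Step 2: L = 2*sqrt(D*t)
t = 18 h = 64800 s
L = 2*sqrt(2.88257e-14 * 64800) = 8.644e-05 m


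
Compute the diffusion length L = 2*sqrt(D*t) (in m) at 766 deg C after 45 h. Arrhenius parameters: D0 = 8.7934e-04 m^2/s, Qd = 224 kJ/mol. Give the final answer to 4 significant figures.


Step 1: D = D0 * exp(-Qd/(R*T))
T = 1039.15 K
D = 8.7934e-04 * exp(-224e3 / (8.314 * 1039.15)) = 4.8307e-15 m^2/s
Step 2: L = 2*sqrt(D*t)
t = 45 h = 162000 s
L = 2*sqrt(4.8307e-15 * 162000) = 5.595e-05 m


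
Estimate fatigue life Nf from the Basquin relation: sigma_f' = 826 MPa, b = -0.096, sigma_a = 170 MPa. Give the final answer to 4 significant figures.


sigma_a = sigma_f' * (2*Nf)^b
2*Nf = (sigma_a / sigma_f')^(1/b)
2*Nf = (170 / 826)^(1/-0.096)
2*Nf = 1.41699e+07
Nf = 7.085e+06 cycles


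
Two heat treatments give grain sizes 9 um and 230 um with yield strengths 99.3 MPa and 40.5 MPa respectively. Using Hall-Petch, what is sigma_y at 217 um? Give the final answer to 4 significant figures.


sigma_y = sigma0 + k / sqrt(d)
1/sqrt(d1) = 1/sqrt(9e-06) = 333.333;  1/sqrt(d2) = 65.938
k = (sigma1 - sigma2) / (1/sqrt(d1) - 1/sqrt(d2)) = (99.3 - 40.5) / (333.333 - 65.938) = 0.219899 MPa*m^0.5
sigma0 = sigma1 - k/sqrt(d1) = 99.3 - 0.219899*333.333 = 26.0003 MPa
sigma_y(d3) = 26.0003 + 0.219899 / sqrt(2.17e-04) = 40.93 MPa


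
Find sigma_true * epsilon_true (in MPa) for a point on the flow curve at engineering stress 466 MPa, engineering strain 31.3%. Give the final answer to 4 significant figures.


sigma_true = sigma_eng * (1 + epsilon_eng)
sigma_true = 466 * (1 + 0.313) = 611.858 MPa
epsilon_true = ln(1 + epsilon_eng)
epsilon_true = ln(1 + 0.313) = 0.272315
sigma_true * epsilon_true = 611.858 * 0.272315 = 166.6 MPa


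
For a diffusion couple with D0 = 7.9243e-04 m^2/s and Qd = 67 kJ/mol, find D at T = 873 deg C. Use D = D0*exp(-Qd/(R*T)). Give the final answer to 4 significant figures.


D = D0 * exp(-Qd / (R*T))
T = 1146.15 K
D = 7.9243e-04 * exp(-67e3 / (8.314 * 1146.15))
D = 7.005e-07 m^2/s


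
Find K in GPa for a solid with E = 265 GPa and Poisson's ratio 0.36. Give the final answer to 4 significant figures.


K = E / (3*(1-2*nu))
K = 265 / (3*(1-2*0.36))
K = 315.5 GPa


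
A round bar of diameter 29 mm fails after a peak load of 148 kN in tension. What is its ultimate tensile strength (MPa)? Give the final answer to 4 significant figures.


A0 = pi*(d/2)^2 = pi*(29/2)^2 = 660.52 mm^2
UTS = F_max / A0 = 148*1000 / 660.52
UTS = 224.1 MPa


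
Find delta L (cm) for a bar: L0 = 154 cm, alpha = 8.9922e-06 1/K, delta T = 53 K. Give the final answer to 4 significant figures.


dL = L0 * alpha * dT
dL = 154 * 8.9922e-06 * 53
dL = 0.07339 cm


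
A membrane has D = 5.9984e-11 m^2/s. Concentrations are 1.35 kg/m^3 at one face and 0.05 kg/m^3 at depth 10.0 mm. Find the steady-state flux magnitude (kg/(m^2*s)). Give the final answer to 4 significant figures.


J = -D * (dC/dx) = D * (C1 - C2) / dx
J = 5.9984e-11 * (1.35 - 0.05) / 0.01
J = 7.798e-09 kg/(m^2*s)


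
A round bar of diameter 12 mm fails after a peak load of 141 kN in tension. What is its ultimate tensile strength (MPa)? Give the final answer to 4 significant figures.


A0 = pi*(d/2)^2 = pi*(12/2)^2 = 113.097 mm^2
UTS = F_max / A0 = 141*1000 / 113.097
UTS = 1247 MPa


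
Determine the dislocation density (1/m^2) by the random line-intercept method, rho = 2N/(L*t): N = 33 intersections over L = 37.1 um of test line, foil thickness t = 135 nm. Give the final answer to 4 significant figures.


rho = 2N / (L * t)
L = 37.1 um = 3.71e-05 m, t = 135 nm = 1.35e-07 m
rho = 2 * 33 / (3.71e-05 * 1.35e-07)
rho = 1.318e+13 1/m^2


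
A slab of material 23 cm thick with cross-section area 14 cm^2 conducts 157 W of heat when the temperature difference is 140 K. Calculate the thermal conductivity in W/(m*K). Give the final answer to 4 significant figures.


k = Q*L / (A*dT)
L = 0.23 m, A = 1.4e-03 m^2
k = 157 * 0.23 / (1.4e-03 * 140)
k = 184.2 W/(m*K)


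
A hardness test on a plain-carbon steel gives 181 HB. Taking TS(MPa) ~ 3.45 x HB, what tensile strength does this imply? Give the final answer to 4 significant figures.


TS (MPa) = 3.45 * HB
TS = 3.45 * 181
TS = 624.5 MPa


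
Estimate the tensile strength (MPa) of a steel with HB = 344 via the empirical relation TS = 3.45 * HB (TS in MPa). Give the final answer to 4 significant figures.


TS (MPa) = 3.45 * HB
TS = 3.45 * 344
TS = 1187 MPa


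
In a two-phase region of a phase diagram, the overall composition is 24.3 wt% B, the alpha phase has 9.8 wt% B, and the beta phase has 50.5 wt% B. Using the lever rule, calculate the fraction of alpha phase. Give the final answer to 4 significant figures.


f_alpha = (C_beta - C0) / (C_beta - C_alpha)
f_alpha = (50.5 - 24.3) / (50.5 - 9.8)
f_alpha = 0.6437


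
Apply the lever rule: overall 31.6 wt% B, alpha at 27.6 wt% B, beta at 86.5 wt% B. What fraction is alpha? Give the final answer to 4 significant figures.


f_alpha = (C_beta - C0) / (C_beta - C_alpha)
f_alpha = (86.5 - 31.6) / (86.5 - 27.6)
f_alpha = 0.9321


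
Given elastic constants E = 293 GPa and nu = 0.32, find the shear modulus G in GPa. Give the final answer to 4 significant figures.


G = E / (2*(1+nu))
G = 293 / (2*(1+0.32))
G = 111 GPa


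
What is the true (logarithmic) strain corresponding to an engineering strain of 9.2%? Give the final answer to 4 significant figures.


epsilon_true = ln(1 + epsilon_eng)
epsilon_true = ln(1 + 0.092)
epsilon_true = 0.08801


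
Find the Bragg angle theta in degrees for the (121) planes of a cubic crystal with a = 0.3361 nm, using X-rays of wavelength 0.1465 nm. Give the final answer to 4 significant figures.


d = a / sqrt(h^2+k^2+l^2)
d = 0.3361 / sqrt(6) = 0.137212 nm
lambda = 2*d*sin(theta)  =>  sin(theta) = lambda / (2*d)
sin(theta) = 0.1465 / (2 * 0.137212) = 0.533844
theta = 32.27 deg


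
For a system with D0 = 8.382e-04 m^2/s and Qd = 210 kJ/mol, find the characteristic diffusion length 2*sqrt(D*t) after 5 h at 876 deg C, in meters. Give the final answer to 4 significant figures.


Step 1: D = D0 * exp(-Qd/(R*T))
T = 1149.15 K
D = 8.382e-04 * exp(-210e3 / (8.314 * 1149.15)) = 2.38478e-13 m^2/s
Step 2: L = 2*sqrt(D*t)
t = 5 h = 18000 s
L = 2*sqrt(2.38478e-13 * 18000) = 1.31e-04 m


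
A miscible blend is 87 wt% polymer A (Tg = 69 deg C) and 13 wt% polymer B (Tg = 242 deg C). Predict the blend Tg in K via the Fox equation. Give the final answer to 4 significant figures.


1/Tg = w1/Tg1 + w2/Tg2 (in Kelvin)
Tg1 = 342.15 K, Tg2 = 515.15 K
1/Tg = 0.87/342.15 + 0.13/515.15
Tg = 357.8 K


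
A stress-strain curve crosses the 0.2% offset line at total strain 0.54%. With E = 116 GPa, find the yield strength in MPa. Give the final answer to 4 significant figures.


Offset strain = 0.002
Elastic strain at yield = total_strain - offset = 5.4e-03 - 0.002 = 3.4e-03
sigma_y = E * elastic_strain = 116000 * 3.4e-03
sigma_y = 394.4 MPa


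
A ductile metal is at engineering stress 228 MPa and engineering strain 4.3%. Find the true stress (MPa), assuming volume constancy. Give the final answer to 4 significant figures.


sigma_true = sigma_eng * (1 + epsilon_eng)
sigma_true = 228 * (1 + 0.043)
sigma_true = 237.8 MPa


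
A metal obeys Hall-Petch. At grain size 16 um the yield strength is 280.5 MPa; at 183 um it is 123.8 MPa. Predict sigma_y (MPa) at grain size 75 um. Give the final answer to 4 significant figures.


sigma_y = sigma0 + k / sqrt(d)
1/sqrt(d1) = 1/sqrt(1.6e-05) = 250;  1/sqrt(d2) = 73.9221
k = (sigma1 - sigma2) / (1/sqrt(d1) - 1/sqrt(d2)) = (280.5 - 123.8) / (250 - 73.9221) = 0.889947 MPa*m^0.5
sigma0 = sigma1 - k/sqrt(d1) = 280.5 - 0.889947*250 = 58.0132 MPa
sigma_y(d3) = 58.0132 + 0.889947 / sqrt(7.5e-05) = 160.8 MPa


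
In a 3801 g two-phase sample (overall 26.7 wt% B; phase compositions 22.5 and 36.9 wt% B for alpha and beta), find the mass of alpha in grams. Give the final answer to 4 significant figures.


f_alpha = (C_beta - C0) / (C_beta - C_alpha)
f_alpha = (36.9 - 26.7) / (36.9 - 22.5) = 0.708333
m_alpha = f_alpha * m_total = 0.708333 * 3801 = 2692 g


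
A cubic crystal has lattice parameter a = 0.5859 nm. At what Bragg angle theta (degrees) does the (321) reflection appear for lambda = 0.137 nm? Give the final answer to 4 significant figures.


d = a / sqrt(h^2+k^2+l^2)
d = 0.5859 / sqrt(14) = 0.156588 nm
lambda = 2*d*sin(theta)  =>  sin(theta) = lambda / (2*d)
sin(theta) = 0.137 / (2 * 0.156588) = 0.437453
theta = 25.94 deg


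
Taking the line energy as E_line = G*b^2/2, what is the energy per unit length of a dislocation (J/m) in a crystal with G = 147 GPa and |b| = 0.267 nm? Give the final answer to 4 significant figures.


E = G*b^2/2
b = 0.267 nm = 2.67e-10 m
G = 147 GPa = 1.47e+11 Pa
E = 0.5 * 1.47e+11 * (2.67e-10)^2
E = 5.24e-09 J/m


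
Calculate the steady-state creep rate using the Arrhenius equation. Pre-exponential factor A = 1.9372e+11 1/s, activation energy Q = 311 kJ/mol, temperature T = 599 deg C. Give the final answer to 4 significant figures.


rate = A * exp(-Q / (R*T))
T = 599 + 273.15 = 872.15 K
rate = 1.9372e+11 * exp(-311e3 / (8.314 * 872.15))
rate = 4.572e-08 1/s


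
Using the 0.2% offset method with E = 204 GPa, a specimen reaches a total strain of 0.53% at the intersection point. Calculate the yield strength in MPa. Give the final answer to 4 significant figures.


Offset strain = 0.002
Elastic strain at yield = total_strain - offset = 5.3e-03 - 0.002 = 3.3e-03
sigma_y = E * elastic_strain = 204000 * 3.3e-03
sigma_y = 673.2 MPa


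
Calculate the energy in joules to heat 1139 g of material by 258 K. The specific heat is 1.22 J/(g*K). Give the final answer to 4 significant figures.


Q = m * cp * dT
Q = 1139 * 1.22 * 258
Q = 358500 J


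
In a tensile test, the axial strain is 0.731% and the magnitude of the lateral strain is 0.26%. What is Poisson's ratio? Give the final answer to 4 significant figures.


nu = -epsilon_lat / epsilon_axial
Lateral strain is contraction (negative), so using magnitudes:
nu = 0.26 / 0.731
nu = 0.3557


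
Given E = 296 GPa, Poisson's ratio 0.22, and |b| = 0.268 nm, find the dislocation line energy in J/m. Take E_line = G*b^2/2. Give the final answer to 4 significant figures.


Step 1: G = E / (2*(1+nu))
G = 296 / (2*(1+0.22)) = 121.311 GPa = 1.21311e+11 Pa
Step 2: E_line = G*b^2/2
b = 0.268 nm = 2.68e-10 m
E_line = 0.5 * 1.21311e+11 * (2.68e-10)^2 = 4.357e-09 J/m


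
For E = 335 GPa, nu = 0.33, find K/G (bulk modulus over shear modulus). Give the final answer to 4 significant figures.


G = E / (2*(1+nu))
G = 335 / (2*(1+0.33)) = 125.94 GPa
K = E / (3*(1-2*nu))
K = 335 / (3*(1-2*0.33)) = 328.431 GPa
K/G = 328.431 / 125.94 = 2.608


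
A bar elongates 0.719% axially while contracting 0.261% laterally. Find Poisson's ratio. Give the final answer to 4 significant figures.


nu = -epsilon_lat / epsilon_axial
Lateral strain is contraction (negative), so using magnitudes:
nu = 0.261 / 0.719
nu = 0.363


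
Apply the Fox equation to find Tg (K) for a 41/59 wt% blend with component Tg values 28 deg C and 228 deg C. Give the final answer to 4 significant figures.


1/Tg = w1/Tg1 + w2/Tg2 (in Kelvin)
Tg1 = 301.15 K, Tg2 = 501.15 K
1/Tg = 0.41/301.15 + 0.59/501.15
Tg = 393.9 K


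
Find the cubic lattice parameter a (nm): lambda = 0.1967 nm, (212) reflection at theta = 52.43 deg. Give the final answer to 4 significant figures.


d = lambda / (2*sin(theta))
d = 0.1967 / (2*sin(52.43 deg))
d = 0.124084 nm
a = d * sqrt(h^2+k^2+l^2) = 0.124084 * sqrt(9)
a = 0.3723 nm


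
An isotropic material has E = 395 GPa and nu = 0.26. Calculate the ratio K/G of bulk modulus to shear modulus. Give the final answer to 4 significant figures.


G = E / (2*(1+nu))
G = 395 / (2*(1+0.26)) = 156.746 GPa
K = E / (3*(1-2*nu))
K = 395 / (3*(1-2*0.26)) = 274.306 GPa
K/G = 274.306 / 156.746 = 1.75


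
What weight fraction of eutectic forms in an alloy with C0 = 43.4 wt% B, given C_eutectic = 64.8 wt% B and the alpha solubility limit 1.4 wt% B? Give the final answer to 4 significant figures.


f_primary = (C_e - C0) / (C_e - C_alpha_max)
f_primary = (64.8 - 43.4) / (64.8 - 1.4)
f_primary = 0.337539
f_eutectic = 1 - 0.337539 = 0.6625


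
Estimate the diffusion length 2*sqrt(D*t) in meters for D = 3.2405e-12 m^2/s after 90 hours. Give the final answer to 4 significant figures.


t = 90 hr = 324000 s
Diffusion length = 2*sqrt(D*t)
= 2*sqrt(3.2405e-12 * 324000)
= 2.049e-03 m


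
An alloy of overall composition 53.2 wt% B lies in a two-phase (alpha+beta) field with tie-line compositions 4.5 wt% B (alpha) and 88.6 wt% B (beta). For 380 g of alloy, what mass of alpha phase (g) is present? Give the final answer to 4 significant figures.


f_alpha = (C_beta - C0) / (C_beta - C_alpha)
f_alpha = (88.6 - 53.2) / (88.6 - 4.5) = 0.420927
m_alpha = f_alpha * m_total = 0.420927 * 380 = 160 g


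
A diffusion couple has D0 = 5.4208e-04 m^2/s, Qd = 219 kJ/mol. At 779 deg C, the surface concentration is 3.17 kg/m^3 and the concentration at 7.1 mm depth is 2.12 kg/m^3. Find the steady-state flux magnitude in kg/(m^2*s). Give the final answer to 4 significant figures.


Step 1: D = D0 * exp(-Qd/(R*T))
T = 779 + 273.15 = 1052.15 K
D = 5.4208e-04 * exp(-219e3 / (8.314 * 1052.15)) = 7.26574e-15 m^2/s
Step 2: J = D * (C1 - C2) / dx
J = 7.26574e-15 * (3.17 - 2.12) / 7.1e-03
J = 1.075e-12 kg/(m^2*s)


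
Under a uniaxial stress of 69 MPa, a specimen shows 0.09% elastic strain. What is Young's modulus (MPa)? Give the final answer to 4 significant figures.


E = sigma / epsilon
epsilon = 0.09% = 9e-04
E = 69 / 9e-04
E = 76670 MPa


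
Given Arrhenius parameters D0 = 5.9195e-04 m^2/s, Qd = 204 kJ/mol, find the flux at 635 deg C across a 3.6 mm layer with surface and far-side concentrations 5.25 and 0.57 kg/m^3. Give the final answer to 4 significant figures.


Step 1: D = D0 * exp(-Qd/(R*T))
T = 635 + 273.15 = 908.15 K
D = 5.9195e-04 * exp(-204e3 / (8.314 * 908.15)) = 1.0921e-15 m^2/s
Step 2: J = D * (C1 - C2) / dx
J = 1.0921e-15 * (5.25 - 0.57) / 3.6e-03
J = 1.42e-12 kg/(m^2*s)


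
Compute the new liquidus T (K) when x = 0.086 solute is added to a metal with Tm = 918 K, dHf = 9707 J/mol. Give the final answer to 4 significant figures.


dT = R*Tm^2*x / dHf
dT = 8.314 * 918^2 * 0.086 / 9707
dT = 62.0739 K
T_new = 918 - 62.0739 = 855.9 K


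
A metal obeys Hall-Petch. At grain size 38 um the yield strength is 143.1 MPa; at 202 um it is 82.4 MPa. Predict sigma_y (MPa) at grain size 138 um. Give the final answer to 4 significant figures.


sigma_y = sigma0 + k / sqrt(d)
1/sqrt(d1) = 1/sqrt(3.8e-05) = 162.221;  1/sqrt(d2) = 70.3598
k = (sigma1 - sigma2) / (1/sqrt(d1) - 1/sqrt(d2)) = (143.1 - 82.4) / (162.221 - 70.3598) = 0.660776 MPa*m^0.5
sigma0 = sigma1 - k/sqrt(d1) = 143.1 - 0.660776*162.221 = 35.908 MPa
sigma_y(d3) = 35.908 + 0.660776 / sqrt(1.38e-04) = 92.16 MPa


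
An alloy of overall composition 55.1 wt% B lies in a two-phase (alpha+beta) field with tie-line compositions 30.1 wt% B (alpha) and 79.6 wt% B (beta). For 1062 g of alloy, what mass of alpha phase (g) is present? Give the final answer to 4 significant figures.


f_alpha = (C_beta - C0) / (C_beta - C_alpha)
f_alpha = (79.6 - 55.1) / (79.6 - 30.1) = 0.494949
m_alpha = f_alpha * m_total = 0.494949 * 1062 = 525.6 g


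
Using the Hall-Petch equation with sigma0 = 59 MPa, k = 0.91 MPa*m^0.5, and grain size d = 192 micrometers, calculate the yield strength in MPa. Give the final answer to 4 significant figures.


sigma_y = sigma0 + k / sqrt(d)
d = 192 um = 1.92e-04 m
sigma_y = 59 + 0.91 / sqrt(1.92e-04)
sigma_y = 124.7 MPa


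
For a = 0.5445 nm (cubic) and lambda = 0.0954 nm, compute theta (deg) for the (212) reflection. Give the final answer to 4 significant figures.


d = a / sqrt(h^2+k^2+l^2)
d = 0.5445 / sqrt(9) = 0.1815 nm
lambda = 2*d*sin(theta)  =>  sin(theta) = lambda / (2*d)
sin(theta) = 0.0954 / (2 * 0.1815) = 0.26281
theta = 15.24 deg


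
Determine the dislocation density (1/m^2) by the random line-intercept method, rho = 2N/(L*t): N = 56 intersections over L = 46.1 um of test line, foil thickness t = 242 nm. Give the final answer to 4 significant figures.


rho = 2N / (L * t)
L = 46.1 um = 4.61e-05 m, t = 242 nm = 2.42e-07 m
rho = 2 * 56 / (4.61e-05 * 2.42e-07)
rho = 1.004e+13 1/m^2


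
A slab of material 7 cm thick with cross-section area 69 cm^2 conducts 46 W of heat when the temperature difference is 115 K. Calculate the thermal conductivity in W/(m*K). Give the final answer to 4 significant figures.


k = Q*L / (A*dT)
L = 0.07 m, A = 6.9e-03 m^2
k = 46 * 0.07 / (6.9e-03 * 115)
k = 4.058 W/(m*K)


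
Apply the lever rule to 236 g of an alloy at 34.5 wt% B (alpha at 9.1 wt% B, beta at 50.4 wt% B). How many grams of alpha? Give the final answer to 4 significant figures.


f_alpha = (C_beta - C0) / (C_beta - C_alpha)
f_alpha = (50.4 - 34.5) / (50.4 - 9.1) = 0.384988
m_alpha = f_alpha * m_total = 0.384988 * 236 = 90.86 g


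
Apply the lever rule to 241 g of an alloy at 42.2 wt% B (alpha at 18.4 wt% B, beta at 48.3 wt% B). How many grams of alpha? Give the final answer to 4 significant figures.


f_alpha = (C_beta - C0) / (C_beta - C_alpha)
f_alpha = (48.3 - 42.2) / (48.3 - 18.4) = 0.204013
m_alpha = f_alpha * m_total = 0.204013 * 241 = 49.17 g


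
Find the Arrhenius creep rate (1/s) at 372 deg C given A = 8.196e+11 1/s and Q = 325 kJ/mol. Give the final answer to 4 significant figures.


rate = A * exp(-Q / (R*T))
T = 372 + 273.15 = 645.15 K
rate = 8.196e+11 * exp(-325e3 / (8.314 * 645.15))
rate = 3.972e-15 1/s


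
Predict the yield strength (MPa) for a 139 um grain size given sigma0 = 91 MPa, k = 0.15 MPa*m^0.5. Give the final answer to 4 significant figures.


sigma_y = sigma0 + k / sqrt(d)
d = 139 um = 1.39e-04 m
sigma_y = 91 + 0.15 / sqrt(1.39e-04)
sigma_y = 103.7 MPa


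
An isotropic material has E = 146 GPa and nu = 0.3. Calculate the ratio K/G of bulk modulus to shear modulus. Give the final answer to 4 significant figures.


G = E / (2*(1+nu))
G = 146 / (2*(1+0.3)) = 56.1538 GPa
K = E / (3*(1-2*nu))
K = 146 / (3*(1-2*0.3)) = 121.667 GPa
K/G = 121.667 / 56.1538 = 2.167


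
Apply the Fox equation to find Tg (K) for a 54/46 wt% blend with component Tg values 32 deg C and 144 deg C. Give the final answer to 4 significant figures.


1/Tg = w1/Tg1 + w2/Tg2 (in Kelvin)
Tg1 = 305.15 K, Tg2 = 417.15 K
1/Tg = 0.54/305.15 + 0.46/417.15
Tg = 348.1 K


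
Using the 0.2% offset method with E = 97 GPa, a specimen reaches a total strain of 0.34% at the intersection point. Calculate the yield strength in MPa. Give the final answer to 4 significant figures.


Offset strain = 0.002
Elastic strain at yield = total_strain - offset = 3.4e-03 - 0.002 = 1.4e-03
sigma_y = E * elastic_strain = 97000 * 1.4e-03
sigma_y = 135.8 MPa


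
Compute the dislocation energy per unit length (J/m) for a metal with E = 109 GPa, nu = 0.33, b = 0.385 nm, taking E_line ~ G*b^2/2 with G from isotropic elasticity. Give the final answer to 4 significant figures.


Step 1: G = E / (2*(1+nu))
G = 109 / (2*(1+0.33)) = 40.9774 GPa = 4.09774e+10 Pa
Step 2: E_line = G*b^2/2
b = 0.385 nm = 3.85e-10 m
E_line = 0.5 * 4.09774e+10 * (3.85e-10)^2 = 3.037e-09 J/m


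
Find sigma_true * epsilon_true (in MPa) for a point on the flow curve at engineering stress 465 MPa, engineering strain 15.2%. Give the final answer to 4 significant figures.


sigma_true = sigma_eng * (1 + epsilon_eng)
sigma_true = 465 * (1 + 0.152) = 535.68 MPa
epsilon_true = ln(1 + epsilon_eng)
epsilon_true = ln(1 + 0.152) = 0.1415
sigma_true * epsilon_true = 535.68 * 0.1415 = 75.8 MPa


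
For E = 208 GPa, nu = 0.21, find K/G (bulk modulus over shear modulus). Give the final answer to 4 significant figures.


G = E / (2*(1+nu))
G = 208 / (2*(1+0.21)) = 85.9504 GPa
K = E / (3*(1-2*nu))
K = 208 / (3*(1-2*0.21)) = 119.54 GPa
K/G = 119.54 / 85.9504 = 1.391


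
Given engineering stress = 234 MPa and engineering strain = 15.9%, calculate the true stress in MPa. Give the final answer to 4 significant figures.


sigma_true = sigma_eng * (1 + epsilon_eng)
sigma_true = 234 * (1 + 0.159)
sigma_true = 271.2 MPa


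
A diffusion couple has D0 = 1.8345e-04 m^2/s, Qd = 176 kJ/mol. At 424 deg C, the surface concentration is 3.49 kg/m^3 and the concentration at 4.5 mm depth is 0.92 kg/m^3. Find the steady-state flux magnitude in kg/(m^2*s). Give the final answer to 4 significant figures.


Step 1: D = D0 * exp(-Qd/(R*T))
T = 424 + 273.15 = 697.15 K
D = 1.8345e-04 * exp(-176e3 / (8.314 * 697.15)) = 1.19144e-17 m^2/s
Step 2: J = D * (C1 - C2) / dx
J = 1.19144e-17 * (3.49 - 0.92) / 4.5e-03
J = 6.804e-15 kg/(m^2*s)


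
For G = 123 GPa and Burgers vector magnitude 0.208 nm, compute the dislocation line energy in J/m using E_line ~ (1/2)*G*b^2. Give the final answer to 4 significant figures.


E = G*b^2/2
b = 0.208 nm = 2.08e-10 m
G = 123 GPa = 1.23e+11 Pa
E = 0.5 * 1.23e+11 * (2.08e-10)^2
E = 2.661e-09 J/m


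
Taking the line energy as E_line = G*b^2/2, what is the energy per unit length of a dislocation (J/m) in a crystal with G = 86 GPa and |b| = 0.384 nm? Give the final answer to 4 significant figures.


E = G*b^2/2
b = 0.384 nm = 3.84e-10 m
G = 86 GPa = 8.6e+10 Pa
E = 0.5 * 8.6e+10 * (3.84e-10)^2
E = 6.341e-09 J/m
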